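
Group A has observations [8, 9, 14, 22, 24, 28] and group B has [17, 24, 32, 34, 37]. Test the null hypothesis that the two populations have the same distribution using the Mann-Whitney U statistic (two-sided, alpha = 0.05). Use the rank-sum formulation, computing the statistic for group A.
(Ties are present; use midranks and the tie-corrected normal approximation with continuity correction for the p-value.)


Step 1: Combine and sort all 11 observations; assign midranks.
sorted (value, group): (8,X), (9,X), (14,X), (17,Y), (22,X), (24,X), (24,Y), (28,X), (32,Y), (34,Y), (37,Y)
ranks: 8->1, 9->2, 14->3, 17->4, 22->5, 24->6.5, 24->6.5, 28->8, 32->9, 34->10, 37->11
Step 2: Rank sum for X: R1 = 1 + 2 + 3 + 5 + 6.5 + 8 = 25.5.
Step 3: U_X = R1 - n1(n1+1)/2 = 25.5 - 6*7/2 = 25.5 - 21 = 4.5.
       U_Y = n1*n2 - U_X = 30 - 4.5 = 25.5.
Step 4: Ties are present, so use the tie-corrected normal approximation (with continuity correction) for the p-value.
Step 5: p-value = 0.067264; compare to alpha = 0.05. fail to reject H0.

U_X = 4.5, p = 0.067264, fail to reject H0 at alpha = 0.05.


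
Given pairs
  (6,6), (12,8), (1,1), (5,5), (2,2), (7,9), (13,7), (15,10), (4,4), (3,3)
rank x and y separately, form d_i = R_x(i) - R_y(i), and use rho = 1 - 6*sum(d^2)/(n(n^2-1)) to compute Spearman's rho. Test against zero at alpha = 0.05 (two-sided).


Step 1: Rank x and y separately (midranks; no ties here).
rank(x): 6->6, 12->8, 1->1, 5->5, 2->2, 7->7, 13->9, 15->10, 4->4, 3->3
rank(y): 6->6, 8->8, 1->1, 5->5, 2->2, 9->9, 7->7, 10->10, 4->4, 3->3
Step 2: d_i = R_x(i) - R_y(i); compute d_i^2.
  (6-6)^2=0, (8-8)^2=0, (1-1)^2=0, (5-5)^2=0, (2-2)^2=0, (7-9)^2=4, (9-7)^2=4, (10-10)^2=0, (4-4)^2=0, (3-3)^2=0
sum(d^2) = 8.
Step 3: rho = 1 - 6*8 / (10*(10^2 - 1)) = 1 - 48/990 = 0.951515.
Step 4: Under H0, t = rho * sqrt((n-2)/(1-rho^2)) = 8.7493 ~ t(8).
Step 5: Two-sided p-value from the t-distribution with 8 df = 0.000023.
Step 6: alpha = 0.05. reject H0.

rho = 0.9515, p = 0.000023, reject H0 at alpha = 0.05.


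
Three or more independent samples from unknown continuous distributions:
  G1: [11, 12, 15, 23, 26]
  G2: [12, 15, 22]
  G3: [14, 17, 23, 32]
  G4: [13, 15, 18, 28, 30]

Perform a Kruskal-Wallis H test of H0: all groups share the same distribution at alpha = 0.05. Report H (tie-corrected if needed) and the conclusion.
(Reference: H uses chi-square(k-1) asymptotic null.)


Step 1: Combine all N = 17 observations and assign midranks.
sorted (value, group, rank): (11,G1,1), (12,G1,2.5), (12,G2,2.5), (13,G4,4), (14,G3,5), (15,G1,7), (15,G2,7), (15,G4,7), (17,G3,9), (18,G4,10), (22,G2,11), (23,G1,12.5), (23,G3,12.5), (26,G1,14), (28,G4,15), (30,G4,16), (32,G3,17)
Step 2: Sum ranks within each group.
R_1 = 37 (n_1 = 5)
R_2 = 20.5 (n_2 = 3)
R_3 = 43.5 (n_3 = 4)
R_4 = 52 (n_4 = 5)
Step 3: H = 12/(N(N+1)) * sum(R_i^2/n_i) - 3(N+1)
     = 12/(17*18) * (37^2/5 + 20.5^2/3 + 43.5^2/4 + 52^2/5) - 3*18
     = 0.039216 * 1427.75 - 54
     = 1.990033.
Step 4: Ties present; correction factor C = 1 - 36/(17^3 - 17) = 0.992647. Corrected H = 1.990033 / 0.992647 = 2.004774.
Step 5: Under H0, H ~ chi^2(3); p-value = 0.571417.
Step 6: alpha = 0.05. fail to reject H0.

H = 2.0048, df = 3, p = 0.571417, fail to reject H0.


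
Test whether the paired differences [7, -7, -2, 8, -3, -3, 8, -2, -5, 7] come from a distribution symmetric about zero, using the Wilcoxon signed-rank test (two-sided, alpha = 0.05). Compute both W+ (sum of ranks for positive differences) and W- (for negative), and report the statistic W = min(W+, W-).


Step 1: Drop any zero differences (none here) and take |d_i|.
|d| = [7, 7, 2, 8, 3, 3, 8, 2, 5, 7]
Step 2: Midrank |d_i| (ties get averaged ranks).
ranks: |7|->7, |7|->7, |2|->1.5, |8|->9.5, |3|->3.5, |3|->3.5, |8|->9.5, |2|->1.5, |5|->5, |7|->7
Step 3: Attach original signs; sum ranks with positive sign and with negative sign.
W+ = 7 + 9.5 + 9.5 + 7 = 33
W- = 7 + 1.5 + 3.5 + 3.5 + 1.5 + 5 = 22
(Check: W+ + W- = 55 should equal n(n+1)/2 = 55.)
Step 4: Test statistic W = min(W+, W-) = 22.
Step 5: Ties in |d|, so use the tie-corrected normal approximation.
        E[W] = n(n+1)/4 = 10*11/4 = 27.5.
        Tie groups: |d|=2 (t=2), |d|=3 (t=2), |d|=7 (t=3), |d|=8 (t=2); sum(t^3 - t) = 42.
        Var[W] = n(n+1)(2n+1)/24 - sum(t^3-t)/48 = 2310/24 - 42/48 = 95.375.
        z = (W - E[W]) / sqrt(Var[W]) = (22 - 27.5) / 9.7660 = -0.5632.
        Two-sided p = 2*Phi(z) = 0.573314.
Step 6: alpha = 0.05. fail to reject H0.

W+ = 33, W- = 22, W = min = 22, p = 0.573314, fail to reject H0.


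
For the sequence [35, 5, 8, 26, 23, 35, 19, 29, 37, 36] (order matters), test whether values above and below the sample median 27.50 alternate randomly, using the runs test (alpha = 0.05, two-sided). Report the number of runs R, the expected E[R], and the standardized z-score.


Step 1: Compute median = 27.50; label A = above, B = below.
Labels in order: ABBBBABAAA  (n_A = 5, n_B = 5)
Step 2: Count runs R = 5.
Step 3: Under H0 (random ordering), E[R] = 2*n_A*n_B/(n_A+n_B) + 1 = 2*5*5/10 + 1 = 6.0000.
        Var[R] = 2*n_A*n_B*(2*n_A*n_B - n_A - n_B) / ((n_A+n_B)^2 * (n_A+n_B-1)) = 2000/900 = 2.2222.
        SD[R] = 1.4907.
Step 4: Continuity-corrected z = (R + 0.5 - E[R]) / SD[R] = (5 + 0.5 - 6.0000) / 1.4907 = -0.3354.
Step 5: Two-sided p-value via normal approximation = 2*(1 - Phi(|z|)) = 0.737316.
Step 6: alpha = 0.05. fail to reject H0.

R = 5, z = -0.3354, p = 0.737316, fail to reject H0.


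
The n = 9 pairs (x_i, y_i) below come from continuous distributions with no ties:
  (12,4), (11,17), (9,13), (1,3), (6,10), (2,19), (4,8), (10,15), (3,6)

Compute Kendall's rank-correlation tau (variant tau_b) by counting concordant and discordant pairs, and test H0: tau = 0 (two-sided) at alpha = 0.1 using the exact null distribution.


Step 1: Enumerate the 36 unordered pairs (i,j) with i<j and classify each by sign(x_j-x_i) * sign(y_j-y_i).
  (1,2):dx=-1,dy=+13->D; (1,3):dx=-3,dy=+9->D; (1,4):dx=-11,dy=-1->C; (1,5):dx=-6,dy=+6->D
  (1,6):dx=-10,dy=+15->D; (1,7):dx=-8,dy=+4->D; (1,8):dx=-2,dy=+11->D; (1,9):dx=-9,dy=+2->D
  (2,3):dx=-2,dy=-4->C; (2,4):dx=-10,dy=-14->C; (2,5):dx=-5,dy=-7->C; (2,6):dx=-9,dy=+2->D
  (2,7):dx=-7,dy=-9->C; (2,8):dx=-1,dy=-2->C; (2,9):dx=-8,dy=-11->C; (3,4):dx=-8,dy=-10->C
  (3,5):dx=-3,dy=-3->C; (3,6):dx=-7,dy=+6->D; (3,7):dx=-5,dy=-5->C; (3,8):dx=+1,dy=+2->C
  (3,9):dx=-6,dy=-7->C; (4,5):dx=+5,dy=+7->C; (4,6):dx=+1,dy=+16->C; (4,7):dx=+3,dy=+5->C
  (4,8):dx=+9,dy=+12->C; (4,9):dx=+2,dy=+3->C; (5,6):dx=-4,dy=+9->D; (5,7):dx=-2,dy=-2->C
  (5,8):dx=+4,dy=+5->C; (5,9):dx=-3,dy=-4->C; (6,7):dx=+2,dy=-11->D; (6,8):dx=+8,dy=-4->D
  (6,9):dx=+1,dy=-13->D; (7,8):dx=+6,dy=+7->C; (7,9):dx=-1,dy=-2->C; (8,9):dx=-7,dy=-9->C
Step 2: C = 23, D = 13, total pairs = 36.
Step 3: tau = (C - D)/(n(n-1)/2) = (23 - 13)/36 = 0.277778.
Step 4: Exact two-sided p-value (enumerate n! = 362880 permutations of y under H0): p = 0.358488.
Step 5: alpha = 0.1. fail to reject H0.

tau_b = 0.2778 (C=23, D=13), p = 0.358488, fail to reject H0.


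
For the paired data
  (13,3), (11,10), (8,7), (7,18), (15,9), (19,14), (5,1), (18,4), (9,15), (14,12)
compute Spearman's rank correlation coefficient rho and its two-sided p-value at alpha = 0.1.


Step 1: Rank x and y separately (midranks; no ties here).
rank(x): 13->6, 11->5, 8->3, 7->2, 15->8, 19->10, 5->1, 18->9, 9->4, 14->7
rank(y): 3->2, 10->6, 7->4, 18->10, 9->5, 14->8, 1->1, 4->3, 15->9, 12->7
Step 2: d_i = R_x(i) - R_y(i); compute d_i^2.
  (6-2)^2=16, (5-6)^2=1, (3-4)^2=1, (2-10)^2=64, (8-5)^2=9, (10-8)^2=4, (1-1)^2=0, (9-3)^2=36, (4-9)^2=25, (7-7)^2=0
sum(d^2) = 156.
Step 3: rho = 1 - 6*156 / (10*(10^2 - 1)) = 1 - 936/990 = 0.054545.
Step 4: Under H0, t = rho * sqrt((n-2)/(1-rho^2)) = 0.1545 ~ t(8).
Step 5: Two-sided p-value from the t-distribution with 8 df = 0.881036.
Step 6: alpha = 0.1. fail to reject H0.

rho = 0.0545, p = 0.881036, fail to reject H0 at alpha = 0.1.


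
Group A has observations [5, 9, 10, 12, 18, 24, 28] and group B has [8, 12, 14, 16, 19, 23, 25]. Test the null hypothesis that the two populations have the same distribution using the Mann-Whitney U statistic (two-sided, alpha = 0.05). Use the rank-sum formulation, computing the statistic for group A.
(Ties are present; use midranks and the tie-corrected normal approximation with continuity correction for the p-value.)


Step 1: Combine and sort all 14 observations; assign midranks.
sorted (value, group): (5,X), (8,Y), (9,X), (10,X), (12,X), (12,Y), (14,Y), (16,Y), (18,X), (19,Y), (23,Y), (24,X), (25,Y), (28,X)
ranks: 5->1, 8->2, 9->3, 10->4, 12->5.5, 12->5.5, 14->7, 16->8, 18->9, 19->10, 23->11, 24->12, 25->13, 28->14
Step 2: Rank sum for X: R1 = 1 + 3 + 4 + 5.5 + 9 + 12 + 14 = 48.5.
Step 3: U_X = R1 - n1(n1+1)/2 = 48.5 - 7*8/2 = 48.5 - 28 = 20.5.
       U_Y = n1*n2 - U_X = 49 - 20.5 = 28.5.
Step 4: Ties are present, so use the tie-corrected normal approximation (with continuity correction) for the p-value.
Step 5: p-value = 0.654365; compare to alpha = 0.05. fail to reject H0.

U_X = 20.5, p = 0.654365, fail to reject H0 at alpha = 0.05.


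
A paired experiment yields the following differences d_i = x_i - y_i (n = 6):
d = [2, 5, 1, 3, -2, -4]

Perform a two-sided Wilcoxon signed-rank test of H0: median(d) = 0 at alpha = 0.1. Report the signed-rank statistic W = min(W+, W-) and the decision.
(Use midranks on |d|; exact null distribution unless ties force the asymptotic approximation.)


Step 1: Drop any zero differences (none here) and take |d_i|.
|d| = [2, 5, 1, 3, 2, 4]
Step 2: Midrank |d_i| (ties get averaged ranks).
ranks: |2|->2.5, |5|->6, |1|->1, |3|->4, |2|->2.5, |4|->5
Step 3: Attach original signs; sum ranks with positive sign and with negative sign.
W+ = 2.5 + 6 + 1 + 4 = 13.5
W- = 2.5 + 5 = 7.5
(Check: W+ + W- = 21 should equal n(n+1)/2 = 21.)
Step 4: Test statistic W = min(W+, W-) = 7.5.
Step 5: Ties in |d|, so use the tie-corrected normal approximation.
        E[W] = n(n+1)/4 = 6*7/4 = 10.5.
        Tie groups: |d|=2 (t=2); sum(t^3 - t) = 6.
        Var[W] = n(n+1)(2n+1)/24 - sum(t^3-t)/48 = 546/24 - 6/48 = 22.625.
        z = (W - E[W]) / sqrt(Var[W]) = (7.5 - 10.5) / 4.7566 = -0.6307.
        Two-sided p = 2*Phi(z) = 0.528233.
Step 6: alpha = 0.1. fail to reject H0.

W+ = 13.5, W- = 7.5, W = min = 7.5, p = 0.528233, fail to reject H0.


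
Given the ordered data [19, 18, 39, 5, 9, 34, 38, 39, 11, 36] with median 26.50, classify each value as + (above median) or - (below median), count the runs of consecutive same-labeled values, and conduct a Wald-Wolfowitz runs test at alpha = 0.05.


Step 1: Compute median = 26.50; label A = above, B = below.
Labels in order: BBABBAAABA  (n_A = 5, n_B = 5)
Step 2: Count runs R = 6.
Step 3: Under H0 (random ordering), E[R] = 2*n_A*n_B/(n_A+n_B) + 1 = 2*5*5/10 + 1 = 6.0000.
        Var[R] = 2*n_A*n_B*(2*n_A*n_B - n_A - n_B) / ((n_A+n_B)^2 * (n_A+n_B-1)) = 2000/900 = 2.2222.
        SD[R] = 1.4907.
Step 4: R = E[R], so z = 0 with no continuity correction.
Step 5: Two-sided p-value via normal approximation = 2*(1 - Phi(|z|)) = 1.000000.
Step 6: alpha = 0.05. fail to reject H0.

R = 6, z = 0.0000, p = 1.000000, fail to reject H0.


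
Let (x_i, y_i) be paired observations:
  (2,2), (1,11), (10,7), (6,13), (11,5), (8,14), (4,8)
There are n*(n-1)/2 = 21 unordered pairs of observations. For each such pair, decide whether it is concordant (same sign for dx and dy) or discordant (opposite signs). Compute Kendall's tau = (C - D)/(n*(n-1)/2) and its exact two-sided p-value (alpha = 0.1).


Step 1: Enumerate the 21 unordered pairs (i,j) with i<j and classify each by sign(x_j-x_i) * sign(y_j-y_i).
  (1,2):dx=-1,dy=+9->D; (1,3):dx=+8,dy=+5->C; (1,4):dx=+4,dy=+11->C; (1,5):dx=+9,dy=+3->C
  (1,6):dx=+6,dy=+12->C; (1,7):dx=+2,dy=+6->C; (2,3):dx=+9,dy=-4->D; (2,4):dx=+5,dy=+2->C
  (2,5):dx=+10,dy=-6->D; (2,6):dx=+7,dy=+3->C; (2,7):dx=+3,dy=-3->D; (3,4):dx=-4,dy=+6->D
  (3,5):dx=+1,dy=-2->D; (3,6):dx=-2,dy=+7->D; (3,7):dx=-6,dy=+1->D; (4,5):dx=+5,dy=-8->D
  (4,6):dx=+2,dy=+1->C; (4,7):dx=-2,dy=-5->C; (5,6):dx=-3,dy=+9->D; (5,7):dx=-7,dy=+3->D
  (6,7):dx=-4,dy=-6->C
Step 2: C = 10, D = 11, total pairs = 21.
Step 3: tau = (C - D)/(n(n-1)/2) = (10 - 11)/21 = -0.047619.
Step 4: Exact two-sided p-value (enumerate n! = 5040 permutations of y under H0): p = 1.000000.
Step 5: alpha = 0.1. fail to reject H0.

tau_b = -0.0476 (C=10, D=11), p = 1.000000, fail to reject H0.


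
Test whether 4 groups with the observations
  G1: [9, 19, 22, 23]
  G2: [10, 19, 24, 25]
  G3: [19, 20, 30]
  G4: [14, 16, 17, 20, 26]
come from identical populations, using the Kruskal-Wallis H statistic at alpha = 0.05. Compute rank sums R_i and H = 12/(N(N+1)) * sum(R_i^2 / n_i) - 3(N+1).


Step 1: Combine all N = 16 observations and assign midranks.
sorted (value, group, rank): (9,G1,1), (10,G2,2), (14,G4,3), (16,G4,4), (17,G4,5), (19,G1,7), (19,G2,7), (19,G3,7), (20,G3,9.5), (20,G4,9.5), (22,G1,11), (23,G1,12), (24,G2,13), (25,G2,14), (26,G4,15), (30,G3,16)
Step 2: Sum ranks within each group.
R_1 = 31 (n_1 = 4)
R_2 = 36 (n_2 = 4)
R_3 = 32.5 (n_3 = 3)
R_4 = 36.5 (n_4 = 5)
Step 3: H = 12/(N(N+1)) * sum(R_i^2/n_i) - 3(N+1)
     = 12/(16*17) * (31^2/4 + 36^2/4 + 32.5^2/3 + 36.5^2/5) - 3*17
     = 0.044118 * 1182.78 - 51
     = 1.181618.
Step 4: Ties present; correction factor C = 1 - 30/(16^3 - 16) = 0.992647. Corrected H = 1.181618 / 0.992647 = 1.190370.
Step 5: Under H0, H ~ chi^2(3); p-value = 0.755315.
Step 6: alpha = 0.05. fail to reject H0.

H = 1.1904, df = 3, p = 0.755315, fail to reject H0.


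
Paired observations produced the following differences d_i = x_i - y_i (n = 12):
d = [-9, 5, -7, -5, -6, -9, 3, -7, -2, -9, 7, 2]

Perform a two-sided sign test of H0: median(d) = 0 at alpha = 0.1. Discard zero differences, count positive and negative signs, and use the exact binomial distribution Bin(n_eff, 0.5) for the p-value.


Step 1: Discard zero differences. Original n = 12; n_eff = number of nonzero differences = 12.
Nonzero differences (with sign): -9, +5, -7, -5, -6, -9, +3, -7, -2, -9, +7, +2
Step 2: Count signs: positive = 4, negative = 8.
Step 3: Under H0: P(positive) = 0.5, so the number of positives S ~ Bin(12, 0.5).
Step 4: Two-sided exact p-value = sum of Bin(12,0.5) probabilities at or below the observed probability = 0.387695.
Step 5: alpha = 0.1. fail to reject H0.

n_eff = 12, pos = 4, neg = 8, p = 0.387695, fail to reject H0.


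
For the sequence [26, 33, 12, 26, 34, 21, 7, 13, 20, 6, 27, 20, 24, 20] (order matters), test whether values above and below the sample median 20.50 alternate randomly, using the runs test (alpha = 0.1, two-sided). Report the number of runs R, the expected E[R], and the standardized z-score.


Step 1: Compute median = 20.50; label A = above, B = below.
Labels in order: AABAAABBBBABAB  (n_A = 7, n_B = 7)
Step 2: Count runs R = 8.
Step 3: Under H0 (random ordering), E[R] = 2*n_A*n_B/(n_A+n_B) + 1 = 2*7*7/14 + 1 = 8.0000.
        Var[R] = 2*n_A*n_B*(2*n_A*n_B - n_A - n_B) / ((n_A+n_B)^2 * (n_A+n_B-1)) = 8232/2548 = 3.2308.
        SD[R] = 1.7974.
Step 4: R = E[R], so z = 0 with no continuity correction.
Step 5: Two-sided p-value via normal approximation = 2*(1 - Phi(|z|)) = 1.000000.
Step 6: alpha = 0.1. fail to reject H0.

R = 8, z = 0.0000, p = 1.000000, fail to reject H0.


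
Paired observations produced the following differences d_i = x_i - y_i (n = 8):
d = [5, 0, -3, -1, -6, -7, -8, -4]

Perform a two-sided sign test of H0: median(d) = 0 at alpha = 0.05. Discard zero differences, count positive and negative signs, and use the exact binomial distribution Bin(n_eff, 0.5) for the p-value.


Step 1: Discard zero differences. Original n = 8; n_eff = number of nonzero differences = 7.
Nonzero differences (with sign): +5, -3, -1, -6, -7, -8, -4
Step 2: Count signs: positive = 1, negative = 6.
Step 3: Under H0: P(positive) = 0.5, so the number of positives S ~ Bin(7, 0.5).
Step 4: Two-sided exact p-value = sum of Bin(7,0.5) probabilities at or below the observed probability = 0.125000.
Step 5: alpha = 0.05. fail to reject H0.

n_eff = 7, pos = 1, neg = 6, p = 0.125000, fail to reject H0.


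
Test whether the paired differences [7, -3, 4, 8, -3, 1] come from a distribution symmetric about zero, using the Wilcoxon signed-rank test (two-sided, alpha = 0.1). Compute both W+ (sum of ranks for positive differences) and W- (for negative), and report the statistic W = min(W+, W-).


Step 1: Drop any zero differences (none here) and take |d_i|.
|d| = [7, 3, 4, 8, 3, 1]
Step 2: Midrank |d_i| (ties get averaged ranks).
ranks: |7|->5, |3|->2.5, |4|->4, |8|->6, |3|->2.5, |1|->1
Step 3: Attach original signs; sum ranks with positive sign and with negative sign.
W+ = 5 + 4 + 6 + 1 = 16
W- = 2.5 + 2.5 = 5
(Check: W+ + W- = 21 should equal n(n+1)/2 = 21.)
Step 4: Test statistic W = min(W+, W-) = 5.
Step 5: Ties in |d|, so use the tie-corrected normal approximation.
        E[W] = n(n+1)/4 = 6*7/4 = 10.5.
        Tie groups: |d|=3 (t=2); sum(t^3 - t) = 6.
        Var[W] = n(n+1)(2n+1)/24 - sum(t^3-t)/48 = 546/24 - 6/48 = 22.625.
        z = (W - E[W]) / sqrt(Var[W]) = (5 - 10.5) / 4.7566 = -1.1563.
        Two-sided p = 2*Phi(z) = 0.247561.
Step 6: alpha = 0.1. fail to reject H0.

W+ = 16, W- = 5, W = min = 5, p = 0.247561, fail to reject H0.


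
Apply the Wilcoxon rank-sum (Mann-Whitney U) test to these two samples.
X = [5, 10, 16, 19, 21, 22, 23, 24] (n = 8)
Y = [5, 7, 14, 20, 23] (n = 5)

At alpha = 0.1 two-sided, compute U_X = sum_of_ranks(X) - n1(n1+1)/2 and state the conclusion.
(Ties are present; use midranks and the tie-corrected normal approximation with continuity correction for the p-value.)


Step 1: Combine and sort all 13 observations; assign midranks.
sorted (value, group): (5,X), (5,Y), (7,Y), (10,X), (14,Y), (16,X), (19,X), (20,Y), (21,X), (22,X), (23,X), (23,Y), (24,X)
ranks: 5->1.5, 5->1.5, 7->3, 10->4, 14->5, 16->6, 19->7, 20->8, 21->9, 22->10, 23->11.5, 23->11.5, 24->13
Step 2: Rank sum for X: R1 = 1.5 + 4 + 6 + 7 + 9 + 10 + 11.5 + 13 = 62.
Step 3: U_X = R1 - n1(n1+1)/2 = 62 - 8*9/2 = 62 - 36 = 26.
       U_Y = n1*n2 - U_X = 40 - 26 = 14.
Step 4: Ties are present, so use the tie-corrected normal approximation (with continuity correction) for the p-value.
Step 5: p-value = 0.419471; compare to alpha = 0.1. fail to reject H0.

U_X = 26, p = 0.419471, fail to reject H0 at alpha = 0.1.


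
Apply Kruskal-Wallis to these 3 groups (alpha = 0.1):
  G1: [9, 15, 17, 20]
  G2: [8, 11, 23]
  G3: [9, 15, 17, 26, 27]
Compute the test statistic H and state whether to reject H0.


Step 1: Combine all N = 12 observations and assign midranks.
sorted (value, group, rank): (8,G2,1), (9,G1,2.5), (9,G3,2.5), (11,G2,4), (15,G1,5.5), (15,G3,5.5), (17,G1,7.5), (17,G3,7.5), (20,G1,9), (23,G2,10), (26,G3,11), (27,G3,12)
Step 2: Sum ranks within each group.
R_1 = 24.5 (n_1 = 4)
R_2 = 15 (n_2 = 3)
R_3 = 38.5 (n_3 = 5)
Step 3: H = 12/(N(N+1)) * sum(R_i^2/n_i) - 3(N+1)
     = 12/(12*13) * (24.5^2/4 + 15^2/3 + 38.5^2/5) - 3*13
     = 0.076923 * 521.513 - 39
     = 1.116346.
Step 4: Ties present; correction factor C = 1 - 18/(12^3 - 12) = 0.989510. Corrected H = 1.116346 / 0.989510 = 1.128180.
Step 5: Under H0, H ~ chi^2(2); p-value = 0.568878.
Step 6: alpha = 0.1. fail to reject H0.

H = 1.1282, df = 2, p = 0.568878, fail to reject H0.


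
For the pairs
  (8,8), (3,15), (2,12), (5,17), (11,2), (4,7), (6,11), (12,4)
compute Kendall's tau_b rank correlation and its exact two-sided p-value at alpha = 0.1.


Step 1: Enumerate the 28 unordered pairs (i,j) with i<j and classify each by sign(x_j-x_i) * sign(y_j-y_i).
  (1,2):dx=-5,dy=+7->D; (1,3):dx=-6,dy=+4->D; (1,4):dx=-3,dy=+9->D; (1,5):dx=+3,dy=-6->D
  (1,6):dx=-4,dy=-1->C; (1,7):dx=-2,dy=+3->D; (1,8):dx=+4,dy=-4->D; (2,3):dx=-1,dy=-3->C
  (2,4):dx=+2,dy=+2->C; (2,5):dx=+8,dy=-13->D; (2,6):dx=+1,dy=-8->D; (2,7):dx=+3,dy=-4->D
  (2,8):dx=+9,dy=-11->D; (3,4):dx=+3,dy=+5->C; (3,5):dx=+9,dy=-10->D; (3,6):dx=+2,dy=-5->D
  (3,7):dx=+4,dy=-1->D; (3,8):dx=+10,dy=-8->D; (4,5):dx=+6,dy=-15->D; (4,6):dx=-1,dy=-10->C
  (4,7):dx=+1,dy=-6->D; (4,8):dx=+7,dy=-13->D; (5,6):dx=-7,dy=+5->D; (5,7):dx=-5,dy=+9->D
  (5,8):dx=+1,dy=+2->C; (6,7):dx=+2,dy=+4->C; (6,8):dx=+8,dy=-3->D; (7,8):dx=+6,dy=-7->D
Step 2: C = 7, D = 21, total pairs = 28.
Step 3: tau = (C - D)/(n(n-1)/2) = (7 - 21)/28 = -0.500000.
Step 4: Exact two-sided p-value (enumerate n! = 40320 permutations of y under H0): p = 0.108681.
Step 5: alpha = 0.1. fail to reject H0.

tau_b = -0.5000 (C=7, D=21), p = 0.108681, fail to reject H0.


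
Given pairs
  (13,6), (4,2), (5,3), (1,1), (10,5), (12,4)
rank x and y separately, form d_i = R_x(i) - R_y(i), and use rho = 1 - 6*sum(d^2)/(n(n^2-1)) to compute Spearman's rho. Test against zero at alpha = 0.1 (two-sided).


Step 1: Rank x and y separately (midranks; no ties here).
rank(x): 13->6, 4->2, 5->3, 1->1, 10->4, 12->5
rank(y): 6->6, 2->2, 3->3, 1->1, 5->5, 4->4
Step 2: d_i = R_x(i) - R_y(i); compute d_i^2.
  (6-6)^2=0, (2-2)^2=0, (3-3)^2=0, (1-1)^2=0, (4-5)^2=1, (5-4)^2=1
sum(d^2) = 2.
Step 3: rho = 1 - 6*2 / (6*(6^2 - 1)) = 1 - 12/210 = 0.942857.
Step 4: Under H0, t = rho * sqrt((n-2)/(1-rho^2)) = 5.6595 ~ t(4).
Step 5: Two-sided p-value from the t-distribution with 4 df = 0.004805.
Step 6: alpha = 0.1. reject H0.

rho = 0.9429, p = 0.004805, reject H0 at alpha = 0.1.


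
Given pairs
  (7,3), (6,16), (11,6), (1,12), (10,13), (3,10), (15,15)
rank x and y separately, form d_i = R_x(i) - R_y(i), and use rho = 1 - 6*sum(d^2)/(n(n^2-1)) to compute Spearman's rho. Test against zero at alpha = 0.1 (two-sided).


Step 1: Rank x and y separately (midranks; no ties here).
rank(x): 7->4, 6->3, 11->6, 1->1, 10->5, 3->2, 15->7
rank(y): 3->1, 16->7, 6->2, 12->4, 13->5, 10->3, 15->6
Step 2: d_i = R_x(i) - R_y(i); compute d_i^2.
  (4-1)^2=9, (3-7)^2=16, (6-2)^2=16, (1-4)^2=9, (5-5)^2=0, (2-3)^2=1, (7-6)^2=1
sum(d^2) = 52.
Step 3: rho = 1 - 6*52 / (7*(7^2 - 1)) = 1 - 312/336 = 0.071429.
Step 4: Under H0, t = rho * sqrt((n-2)/(1-rho^2)) = 0.1601 ~ t(5).
Step 5: Two-sided p-value from the t-distribution with 5 df = 0.879048.
Step 6: alpha = 0.1. fail to reject H0.

rho = 0.0714, p = 0.879048, fail to reject H0 at alpha = 0.1.


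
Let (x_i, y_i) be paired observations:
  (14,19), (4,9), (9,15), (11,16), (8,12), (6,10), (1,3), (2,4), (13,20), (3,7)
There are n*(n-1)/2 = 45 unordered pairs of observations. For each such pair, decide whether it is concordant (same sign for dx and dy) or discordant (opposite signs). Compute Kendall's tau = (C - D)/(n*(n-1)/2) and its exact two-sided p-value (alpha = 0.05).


Step 1: Enumerate the 45 unordered pairs (i,j) with i<j and classify each by sign(x_j-x_i) * sign(y_j-y_i).
  (1,2):dx=-10,dy=-10->C; (1,3):dx=-5,dy=-4->C; (1,4):dx=-3,dy=-3->C; (1,5):dx=-6,dy=-7->C
  (1,6):dx=-8,dy=-9->C; (1,7):dx=-13,dy=-16->C; (1,8):dx=-12,dy=-15->C; (1,9):dx=-1,dy=+1->D
  (1,10):dx=-11,dy=-12->C; (2,3):dx=+5,dy=+6->C; (2,4):dx=+7,dy=+7->C; (2,5):dx=+4,dy=+3->C
  (2,6):dx=+2,dy=+1->C; (2,7):dx=-3,dy=-6->C; (2,8):dx=-2,dy=-5->C; (2,9):dx=+9,dy=+11->C
  (2,10):dx=-1,dy=-2->C; (3,4):dx=+2,dy=+1->C; (3,5):dx=-1,dy=-3->C; (3,6):dx=-3,dy=-5->C
  (3,7):dx=-8,dy=-12->C; (3,8):dx=-7,dy=-11->C; (3,9):dx=+4,dy=+5->C; (3,10):dx=-6,dy=-8->C
  (4,5):dx=-3,dy=-4->C; (4,6):dx=-5,dy=-6->C; (4,7):dx=-10,dy=-13->C; (4,8):dx=-9,dy=-12->C
  (4,9):dx=+2,dy=+4->C; (4,10):dx=-8,dy=-9->C; (5,6):dx=-2,dy=-2->C; (5,7):dx=-7,dy=-9->C
  (5,8):dx=-6,dy=-8->C; (5,9):dx=+5,dy=+8->C; (5,10):dx=-5,dy=-5->C; (6,7):dx=-5,dy=-7->C
  (6,8):dx=-4,dy=-6->C; (6,9):dx=+7,dy=+10->C; (6,10):dx=-3,dy=-3->C; (7,8):dx=+1,dy=+1->C
  (7,9):dx=+12,dy=+17->C; (7,10):dx=+2,dy=+4->C; (8,9):dx=+11,dy=+16->C; (8,10):dx=+1,dy=+3->C
  (9,10):dx=-10,dy=-13->C
Step 2: C = 44, D = 1, total pairs = 45.
Step 3: tau = (C - D)/(n(n-1)/2) = (44 - 1)/45 = 0.955556.
Step 4: Exact two-sided p-value (enumerate n! = 3628800 permutations of y under H0): p = 0.000006.
Step 5: alpha = 0.05. reject H0.

tau_b = 0.9556 (C=44, D=1), p = 0.000006, reject H0.


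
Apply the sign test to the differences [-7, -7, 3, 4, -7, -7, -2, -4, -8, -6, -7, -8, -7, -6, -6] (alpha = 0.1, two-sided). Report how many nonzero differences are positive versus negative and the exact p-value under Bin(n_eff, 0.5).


Step 1: Discard zero differences. Original n = 15; n_eff = number of nonzero differences = 15.
Nonzero differences (with sign): -7, -7, +3, +4, -7, -7, -2, -4, -8, -6, -7, -8, -7, -6, -6
Step 2: Count signs: positive = 2, negative = 13.
Step 3: Under H0: P(positive) = 0.5, so the number of positives S ~ Bin(15, 0.5).
Step 4: Two-sided exact p-value = sum of Bin(15,0.5) probabilities at or below the observed probability = 0.007385.
Step 5: alpha = 0.1. reject H0.

n_eff = 15, pos = 2, neg = 13, p = 0.007385, reject H0.


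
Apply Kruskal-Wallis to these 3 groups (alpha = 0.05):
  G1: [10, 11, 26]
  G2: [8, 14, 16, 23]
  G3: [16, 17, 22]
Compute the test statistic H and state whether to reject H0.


Step 1: Combine all N = 10 observations and assign midranks.
sorted (value, group, rank): (8,G2,1), (10,G1,2), (11,G1,3), (14,G2,4), (16,G2,5.5), (16,G3,5.5), (17,G3,7), (22,G3,8), (23,G2,9), (26,G1,10)
Step 2: Sum ranks within each group.
R_1 = 15 (n_1 = 3)
R_2 = 19.5 (n_2 = 4)
R_3 = 20.5 (n_3 = 3)
Step 3: H = 12/(N(N+1)) * sum(R_i^2/n_i) - 3(N+1)
     = 12/(10*11) * (15^2/3 + 19.5^2/4 + 20.5^2/3) - 3*11
     = 0.109091 * 310.146 - 33
     = 0.834091.
Step 4: Ties present; correction factor C = 1 - 6/(10^3 - 10) = 0.993939. Corrected H = 0.834091 / 0.993939 = 0.839177.
Step 5: Under H0, H ~ chi^2(2); p-value = 0.657317.
Step 6: alpha = 0.05. fail to reject H0.

H = 0.8392, df = 2, p = 0.657317, fail to reject H0.


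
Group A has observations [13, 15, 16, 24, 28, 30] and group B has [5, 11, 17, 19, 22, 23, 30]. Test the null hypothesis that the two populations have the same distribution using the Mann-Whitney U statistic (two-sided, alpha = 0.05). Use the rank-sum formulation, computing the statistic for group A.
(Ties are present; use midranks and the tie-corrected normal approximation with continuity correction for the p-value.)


Step 1: Combine and sort all 13 observations; assign midranks.
sorted (value, group): (5,Y), (11,Y), (13,X), (15,X), (16,X), (17,Y), (19,Y), (22,Y), (23,Y), (24,X), (28,X), (30,X), (30,Y)
ranks: 5->1, 11->2, 13->3, 15->4, 16->5, 17->6, 19->7, 22->8, 23->9, 24->10, 28->11, 30->12.5, 30->12.5
Step 2: Rank sum for X: R1 = 3 + 4 + 5 + 10 + 11 + 12.5 = 45.5.
Step 3: U_X = R1 - n1(n1+1)/2 = 45.5 - 6*7/2 = 45.5 - 21 = 24.5.
       U_Y = n1*n2 - U_X = 42 - 24.5 = 17.5.
Step 4: Ties are present, so use the tie-corrected normal approximation (with continuity correction) for the p-value.
Step 5: p-value = 0.667806; compare to alpha = 0.05. fail to reject H0.

U_X = 24.5, p = 0.667806, fail to reject H0 at alpha = 0.05.


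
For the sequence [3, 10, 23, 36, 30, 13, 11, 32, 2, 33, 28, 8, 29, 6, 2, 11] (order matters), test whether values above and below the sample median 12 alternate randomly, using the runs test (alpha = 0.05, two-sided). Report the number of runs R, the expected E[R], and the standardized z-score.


Step 1: Compute median = 12; label A = above, B = below.
Labels in order: BBAAAABABAABABBB  (n_A = 8, n_B = 8)
Step 2: Count runs R = 9.
Step 3: Under H0 (random ordering), E[R] = 2*n_A*n_B/(n_A+n_B) + 1 = 2*8*8/16 + 1 = 9.0000.
        Var[R] = 2*n_A*n_B*(2*n_A*n_B - n_A - n_B) / ((n_A+n_B)^2 * (n_A+n_B-1)) = 14336/3840 = 3.7333.
        SD[R] = 1.9322.
Step 4: R = E[R], so z = 0 with no continuity correction.
Step 5: Two-sided p-value via normal approximation = 2*(1 - Phi(|z|)) = 1.000000.
Step 6: alpha = 0.05. fail to reject H0.

R = 9, z = 0.0000, p = 1.000000, fail to reject H0.


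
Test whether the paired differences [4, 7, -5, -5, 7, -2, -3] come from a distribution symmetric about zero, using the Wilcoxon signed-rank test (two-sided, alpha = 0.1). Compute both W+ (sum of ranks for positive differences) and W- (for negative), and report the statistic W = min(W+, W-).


Step 1: Drop any zero differences (none here) and take |d_i|.
|d| = [4, 7, 5, 5, 7, 2, 3]
Step 2: Midrank |d_i| (ties get averaged ranks).
ranks: |4|->3, |7|->6.5, |5|->4.5, |5|->4.5, |7|->6.5, |2|->1, |3|->2
Step 3: Attach original signs; sum ranks with positive sign and with negative sign.
W+ = 3 + 6.5 + 6.5 = 16
W- = 4.5 + 4.5 + 1 + 2 = 12
(Check: W+ + W- = 28 should equal n(n+1)/2 = 28.)
Step 4: Test statistic W = min(W+, W-) = 12.
Step 5: Ties in |d|, so use the tie-corrected normal approximation.
        E[W] = n(n+1)/4 = 7*8/4 = 14.
        Tie groups: |d|=5 (t=2), |d|=7 (t=2); sum(t^3 - t) = 12.
        Var[W] = n(n+1)(2n+1)/24 - sum(t^3-t)/48 = 840/24 - 12/48 = 34.75.
        z = (W - E[W]) / sqrt(Var[W]) = (12 - 14) / 5.8949 = -0.3393.
        Two-sided p = 2*Phi(z) = 0.734402.
Step 6: alpha = 0.1. fail to reject H0.

W+ = 16, W- = 12, W = min = 12, p = 0.734402, fail to reject H0.


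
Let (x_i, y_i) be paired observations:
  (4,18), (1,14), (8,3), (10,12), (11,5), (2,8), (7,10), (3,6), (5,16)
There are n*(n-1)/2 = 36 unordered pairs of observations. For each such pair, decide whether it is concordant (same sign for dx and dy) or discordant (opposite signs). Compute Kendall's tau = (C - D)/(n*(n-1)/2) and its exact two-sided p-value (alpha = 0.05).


Step 1: Enumerate the 36 unordered pairs (i,j) with i<j and classify each by sign(x_j-x_i) * sign(y_j-y_i).
  (1,2):dx=-3,dy=-4->C; (1,3):dx=+4,dy=-15->D; (1,4):dx=+6,dy=-6->D; (1,5):dx=+7,dy=-13->D
  (1,6):dx=-2,dy=-10->C; (1,7):dx=+3,dy=-8->D; (1,8):dx=-1,dy=-12->C; (1,9):dx=+1,dy=-2->D
  (2,3):dx=+7,dy=-11->D; (2,4):dx=+9,dy=-2->D; (2,5):dx=+10,dy=-9->D; (2,6):dx=+1,dy=-6->D
  (2,7):dx=+6,dy=-4->D; (2,8):dx=+2,dy=-8->D; (2,9):dx=+4,dy=+2->C; (3,4):dx=+2,dy=+9->C
  (3,5):dx=+3,dy=+2->C; (3,6):dx=-6,dy=+5->D; (3,7):dx=-1,dy=+7->D; (3,8):dx=-5,dy=+3->D
  (3,9):dx=-3,dy=+13->D; (4,5):dx=+1,dy=-7->D; (4,6):dx=-8,dy=-4->C; (4,7):dx=-3,dy=-2->C
  (4,8):dx=-7,dy=-6->C; (4,9):dx=-5,dy=+4->D; (5,6):dx=-9,dy=+3->D; (5,7):dx=-4,dy=+5->D
  (5,8):dx=-8,dy=+1->D; (5,9):dx=-6,dy=+11->D; (6,7):dx=+5,dy=+2->C; (6,8):dx=+1,dy=-2->D
  (6,9):dx=+3,dy=+8->C; (7,8):dx=-4,dy=-4->C; (7,9):dx=-2,dy=+6->D; (8,9):dx=+2,dy=+10->C
Step 2: C = 13, D = 23, total pairs = 36.
Step 3: tau = (C - D)/(n(n-1)/2) = (13 - 23)/36 = -0.277778.
Step 4: Exact two-sided p-value (enumerate n! = 362880 permutations of y under H0): p = 0.358488.
Step 5: alpha = 0.05. fail to reject H0.

tau_b = -0.2778 (C=13, D=23), p = 0.358488, fail to reject H0.


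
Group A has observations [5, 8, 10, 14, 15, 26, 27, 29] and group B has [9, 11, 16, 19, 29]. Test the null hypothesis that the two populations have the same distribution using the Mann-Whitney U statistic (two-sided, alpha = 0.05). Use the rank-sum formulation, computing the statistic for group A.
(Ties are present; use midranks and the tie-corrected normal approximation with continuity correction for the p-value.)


Step 1: Combine and sort all 13 observations; assign midranks.
sorted (value, group): (5,X), (8,X), (9,Y), (10,X), (11,Y), (14,X), (15,X), (16,Y), (19,Y), (26,X), (27,X), (29,X), (29,Y)
ranks: 5->1, 8->2, 9->3, 10->4, 11->5, 14->6, 15->7, 16->8, 19->9, 26->10, 27->11, 29->12.5, 29->12.5
Step 2: Rank sum for X: R1 = 1 + 2 + 4 + 6 + 7 + 10 + 11 + 12.5 = 53.5.
Step 3: U_X = R1 - n1(n1+1)/2 = 53.5 - 8*9/2 = 53.5 - 36 = 17.5.
       U_Y = n1*n2 - U_X = 40 - 17.5 = 22.5.
Step 4: Ties are present, so use the tie-corrected normal approximation (with continuity correction) for the p-value.
Step 5: p-value = 0.769390; compare to alpha = 0.05. fail to reject H0.

U_X = 17.5, p = 0.769390, fail to reject H0 at alpha = 0.05.


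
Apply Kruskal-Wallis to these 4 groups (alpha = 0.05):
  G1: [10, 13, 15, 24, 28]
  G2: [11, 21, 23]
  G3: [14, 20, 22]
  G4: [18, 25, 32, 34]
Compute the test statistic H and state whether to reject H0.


Step 1: Combine all N = 15 observations and assign midranks.
sorted (value, group, rank): (10,G1,1), (11,G2,2), (13,G1,3), (14,G3,4), (15,G1,5), (18,G4,6), (20,G3,7), (21,G2,8), (22,G3,9), (23,G2,10), (24,G1,11), (25,G4,12), (28,G1,13), (32,G4,14), (34,G4,15)
Step 2: Sum ranks within each group.
R_1 = 33 (n_1 = 5)
R_2 = 20 (n_2 = 3)
R_3 = 20 (n_3 = 3)
R_4 = 47 (n_4 = 4)
Step 3: H = 12/(N(N+1)) * sum(R_i^2/n_i) - 3(N+1)
     = 12/(15*16) * (33^2/5 + 20^2/3 + 20^2/3 + 47^2/4) - 3*16
     = 0.050000 * 1036.72 - 48
     = 3.835833.
Step 4: No ties, so H is used without correction.
Step 5: Under H0, H ~ chi^2(3); p-value = 0.279746.
Step 6: alpha = 0.05. fail to reject H0.

H = 3.8358, df = 3, p = 0.279746, fail to reject H0.


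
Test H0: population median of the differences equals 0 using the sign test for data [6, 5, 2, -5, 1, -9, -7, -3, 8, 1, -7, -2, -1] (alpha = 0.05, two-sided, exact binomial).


Step 1: Discard zero differences. Original n = 13; n_eff = number of nonzero differences = 13.
Nonzero differences (with sign): +6, +5, +2, -5, +1, -9, -7, -3, +8, +1, -7, -2, -1
Step 2: Count signs: positive = 6, negative = 7.
Step 3: Under H0: P(positive) = 0.5, so the number of positives S ~ Bin(13, 0.5).
Step 4: Two-sided exact p-value = sum of Bin(13,0.5) probabilities at or below the observed probability = 1.000000.
Step 5: alpha = 0.05. fail to reject H0.

n_eff = 13, pos = 6, neg = 7, p = 1.000000, fail to reject H0.


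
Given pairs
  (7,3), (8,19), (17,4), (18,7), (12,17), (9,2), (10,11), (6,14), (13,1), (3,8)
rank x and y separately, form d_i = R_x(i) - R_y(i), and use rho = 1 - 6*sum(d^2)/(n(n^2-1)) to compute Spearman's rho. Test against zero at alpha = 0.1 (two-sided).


Step 1: Rank x and y separately (midranks; no ties here).
rank(x): 7->3, 8->4, 17->9, 18->10, 12->7, 9->5, 10->6, 6->2, 13->8, 3->1
rank(y): 3->3, 19->10, 4->4, 7->5, 17->9, 2->2, 11->7, 14->8, 1->1, 8->6
Step 2: d_i = R_x(i) - R_y(i); compute d_i^2.
  (3-3)^2=0, (4-10)^2=36, (9-4)^2=25, (10-5)^2=25, (7-9)^2=4, (5-2)^2=9, (6-7)^2=1, (2-8)^2=36, (8-1)^2=49, (1-6)^2=25
sum(d^2) = 210.
Step 3: rho = 1 - 6*210 / (10*(10^2 - 1)) = 1 - 1260/990 = -0.272727.
Step 4: Under H0, t = rho * sqrt((n-2)/(1-rho^2)) = -0.8018 ~ t(8).
Step 5: Two-sided p-value from the t-distribution with 8 df = 0.445838.
Step 6: alpha = 0.1. fail to reject H0.

rho = -0.2727, p = 0.445838, fail to reject H0 at alpha = 0.1.


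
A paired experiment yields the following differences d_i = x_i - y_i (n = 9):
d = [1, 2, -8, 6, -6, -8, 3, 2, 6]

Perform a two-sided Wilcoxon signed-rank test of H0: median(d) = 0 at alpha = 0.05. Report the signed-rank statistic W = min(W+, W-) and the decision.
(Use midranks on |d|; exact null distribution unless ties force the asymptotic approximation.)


Step 1: Drop any zero differences (none here) and take |d_i|.
|d| = [1, 2, 8, 6, 6, 8, 3, 2, 6]
Step 2: Midrank |d_i| (ties get averaged ranks).
ranks: |1|->1, |2|->2.5, |8|->8.5, |6|->6, |6|->6, |8|->8.5, |3|->4, |2|->2.5, |6|->6
Step 3: Attach original signs; sum ranks with positive sign and with negative sign.
W+ = 1 + 2.5 + 6 + 4 + 2.5 + 6 = 22
W- = 8.5 + 6 + 8.5 = 23
(Check: W+ + W- = 45 should equal n(n+1)/2 = 45.)
Step 4: Test statistic W = min(W+, W-) = 22.
Step 5: Ties in |d|, so use the tie-corrected normal approximation.
        E[W] = n(n+1)/4 = 9*10/4 = 22.5.
        Tie groups: |d|=2 (t=2), |d|=6 (t=3), |d|=8 (t=2); sum(t^3 - t) = 36.
        Var[W] = n(n+1)(2n+1)/24 - sum(t^3-t)/48 = 1710/24 - 36/48 = 70.5.
        z = (W - E[W]) / sqrt(Var[W]) = (22 - 22.5) / 8.3964 = -0.0595.
        Two-sided p = 2*Phi(z) = 0.952515.
Step 6: alpha = 0.05. fail to reject H0.

W+ = 22, W- = 23, W = min = 22, p = 0.952515, fail to reject H0.


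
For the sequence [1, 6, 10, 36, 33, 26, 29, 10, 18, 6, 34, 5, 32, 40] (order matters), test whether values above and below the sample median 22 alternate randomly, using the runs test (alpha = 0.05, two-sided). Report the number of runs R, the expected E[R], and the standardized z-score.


Step 1: Compute median = 22; label A = above, B = below.
Labels in order: BBBAAAABBBABAA  (n_A = 7, n_B = 7)
Step 2: Count runs R = 6.
Step 3: Under H0 (random ordering), E[R] = 2*n_A*n_B/(n_A+n_B) + 1 = 2*7*7/14 + 1 = 8.0000.
        Var[R] = 2*n_A*n_B*(2*n_A*n_B - n_A - n_B) / ((n_A+n_B)^2 * (n_A+n_B-1)) = 8232/2548 = 3.2308.
        SD[R] = 1.7974.
Step 4: Continuity-corrected z = (R + 0.5 - E[R]) / SD[R] = (6 + 0.5 - 8.0000) / 1.7974 = -0.8345.
Step 5: Two-sided p-value via normal approximation = 2*(1 - Phi(|z|)) = 0.403986.
Step 6: alpha = 0.05. fail to reject H0.

R = 6, z = -0.8345, p = 0.403986, fail to reject H0.


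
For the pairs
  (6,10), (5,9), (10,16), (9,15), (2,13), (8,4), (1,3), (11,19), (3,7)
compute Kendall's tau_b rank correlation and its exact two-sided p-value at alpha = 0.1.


Step 1: Enumerate the 36 unordered pairs (i,j) with i<j and classify each by sign(x_j-x_i) * sign(y_j-y_i).
  (1,2):dx=-1,dy=-1->C; (1,3):dx=+4,dy=+6->C; (1,4):dx=+3,dy=+5->C; (1,5):dx=-4,dy=+3->D
  (1,6):dx=+2,dy=-6->D; (1,7):dx=-5,dy=-7->C; (1,8):dx=+5,dy=+9->C; (1,9):dx=-3,dy=-3->C
  (2,3):dx=+5,dy=+7->C; (2,4):dx=+4,dy=+6->C; (2,5):dx=-3,dy=+4->D; (2,6):dx=+3,dy=-5->D
  (2,7):dx=-4,dy=-6->C; (2,8):dx=+6,dy=+10->C; (2,9):dx=-2,dy=-2->C; (3,4):dx=-1,dy=-1->C
  (3,5):dx=-8,dy=-3->C; (3,6):dx=-2,dy=-12->C; (3,7):dx=-9,dy=-13->C; (3,8):dx=+1,dy=+3->C
  (3,9):dx=-7,dy=-9->C; (4,5):dx=-7,dy=-2->C; (4,6):dx=-1,dy=-11->C; (4,7):dx=-8,dy=-12->C
  (4,8):dx=+2,dy=+4->C; (4,9):dx=-6,dy=-8->C; (5,6):dx=+6,dy=-9->D; (5,7):dx=-1,dy=-10->C
  (5,8):dx=+9,dy=+6->C; (5,9):dx=+1,dy=-6->D; (6,7):dx=-7,dy=-1->C; (6,8):dx=+3,dy=+15->C
  (6,9):dx=-5,dy=+3->D; (7,8):dx=+10,dy=+16->C; (7,9):dx=+2,dy=+4->C; (8,9):dx=-8,dy=-12->C
Step 2: C = 29, D = 7, total pairs = 36.
Step 3: tau = (C - D)/(n(n-1)/2) = (29 - 7)/36 = 0.611111.
Step 4: Exact two-sided p-value (enumerate n! = 362880 permutations of y under H0): p = 0.024741.
Step 5: alpha = 0.1. reject H0.

tau_b = 0.6111 (C=29, D=7), p = 0.024741, reject H0.


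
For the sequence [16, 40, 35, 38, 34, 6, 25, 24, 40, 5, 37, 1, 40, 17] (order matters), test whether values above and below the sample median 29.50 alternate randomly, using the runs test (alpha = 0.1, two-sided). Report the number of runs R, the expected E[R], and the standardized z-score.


Step 1: Compute median = 29.50; label A = above, B = below.
Labels in order: BAAAABBBABABAB  (n_A = 7, n_B = 7)
Step 2: Count runs R = 9.
Step 3: Under H0 (random ordering), E[R] = 2*n_A*n_B/(n_A+n_B) + 1 = 2*7*7/14 + 1 = 8.0000.
        Var[R] = 2*n_A*n_B*(2*n_A*n_B - n_A - n_B) / ((n_A+n_B)^2 * (n_A+n_B-1)) = 8232/2548 = 3.2308.
        SD[R] = 1.7974.
Step 4: Continuity-corrected z = (R - 0.5 - E[R]) / SD[R] = (9 - 0.5 - 8.0000) / 1.7974 = 0.2782.
Step 5: Two-sided p-value via normal approximation = 2*(1 - Phi(|z|)) = 0.780879.
Step 6: alpha = 0.1. fail to reject H0.

R = 9, z = 0.2782, p = 0.780879, fail to reject H0.


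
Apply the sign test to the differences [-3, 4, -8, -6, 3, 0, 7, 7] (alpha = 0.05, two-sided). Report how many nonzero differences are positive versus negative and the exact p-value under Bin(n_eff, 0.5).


Step 1: Discard zero differences. Original n = 8; n_eff = number of nonzero differences = 7.
Nonzero differences (with sign): -3, +4, -8, -6, +3, +7, +7
Step 2: Count signs: positive = 4, negative = 3.
Step 3: Under H0: P(positive) = 0.5, so the number of positives S ~ Bin(7, 0.5).
Step 4: Two-sided exact p-value = sum of Bin(7,0.5) probabilities at or below the observed probability = 1.000000.
Step 5: alpha = 0.05. fail to reject H0.

n_eff = 7, pos = 4, neg = 3, p = 1.000000, fail to reject H0.


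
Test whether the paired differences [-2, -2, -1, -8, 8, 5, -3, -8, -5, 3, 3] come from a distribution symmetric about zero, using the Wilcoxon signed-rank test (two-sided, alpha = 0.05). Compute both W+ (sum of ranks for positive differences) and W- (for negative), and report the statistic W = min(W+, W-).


Step 1: Drop any zero differences (none here) and take |d_i|.
|d| = [2, 2, 1, 8, 8, 5, 3, 8, 5, 3, 3]
Step 2: Midrank |d_i| (ties get averaged ranks).
ranks: |2|->2.5, |2|->2.5, |1|->1, |8|->10, |8|->10, |5|->7.5, |3|->5, |8|->10, |5|->7.5, |3|->5, |3|->5
Step 3: Attach original signs; sum ranks with positive sign and with negative sign.
W+ = 10 + 7.5 + 5 + 5 = 27.5
W- = 2.5 + 2.5 + 1 + 10 + 5 + 10 + 7.5 = 38.5
(Check: W+ + W- = 66 should equal n(n+1)/2 = 66.)
Step 4: Test statistic W = min(W+, W-) = 27.5.
Step 5: Ties in |d|, so use the tie-corrected normal approximation.
        E[W] = n(n+1)/4 = 11*12/4 = 33.
        Tie groups: |d|=2 (t=2), |d|=3 (t=3), |d|=5 (t=2), |d|=8 (t=3); sum(t^3 - t) = 60.
        Var[W] = n(n+1)(2n+1)/24 - sum(t^3-t)/48 = 3036/24 - 60/48 = 125.25.
        z = (W - E[W]) / sqrt(Var[W]) = (27.5 - 33) / 11.1915 = -0.4914.
        Two-sided p = 2*Phi(z) = 0.623113.
Step 6: alpha = 0.05. fail to reject H0.

W+ = 27.5, W- = 38.5, W = min = 27.5, p = 0.623113, fail to reject H0.
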